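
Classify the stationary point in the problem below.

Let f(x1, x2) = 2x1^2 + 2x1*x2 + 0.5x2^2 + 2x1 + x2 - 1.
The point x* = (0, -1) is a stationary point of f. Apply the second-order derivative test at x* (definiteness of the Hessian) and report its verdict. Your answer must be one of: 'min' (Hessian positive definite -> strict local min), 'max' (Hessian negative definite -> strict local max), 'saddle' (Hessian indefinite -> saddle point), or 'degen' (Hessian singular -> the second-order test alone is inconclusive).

Compute the Hessian H = grad^2 f:
  H = [[4, 2], [2, 1]]
Verify stationarity: grad f(x*) = H x* + g = (0, 0).
Eigenvalues of H: 0, 5.
H has a zero eigenvalue (singular; positive semidefinite but not definite), so H is neither positive definite, negative definite, nor indefinite. The second-order test alone is inconclusive -> degen.
(Indeed, f is constant along the null direction of H through x*, so x* is not a strict local extremum.)

degen


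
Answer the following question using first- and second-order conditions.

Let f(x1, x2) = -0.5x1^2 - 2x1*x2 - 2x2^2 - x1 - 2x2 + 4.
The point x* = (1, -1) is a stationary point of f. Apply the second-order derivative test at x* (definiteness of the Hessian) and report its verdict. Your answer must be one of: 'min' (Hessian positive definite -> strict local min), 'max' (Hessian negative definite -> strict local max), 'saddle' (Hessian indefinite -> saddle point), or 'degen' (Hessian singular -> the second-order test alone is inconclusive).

Compute the Hessian H = grad^2 f:
  H = [[-1, -2], [-2, -4]]
Verify stationarity: grad f(x*) = H x* + g = (0, 0).
Eigenvalues of H: -5, 0.
H has a zero eigenvalue (singular; negative semidefinite but not definite), so H is neither positive definite, negative definite, nor indefinite. The second-order test alone is inconclusive -> degen.
(Indeed, f is constant along the null direction of H through x*, so x* is not a strict local extremum.)

degen


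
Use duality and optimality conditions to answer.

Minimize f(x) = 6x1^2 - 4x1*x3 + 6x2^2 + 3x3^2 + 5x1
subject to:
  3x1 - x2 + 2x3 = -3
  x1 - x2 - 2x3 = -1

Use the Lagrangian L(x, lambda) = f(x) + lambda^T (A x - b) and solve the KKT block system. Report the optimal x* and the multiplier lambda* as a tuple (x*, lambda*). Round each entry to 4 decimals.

Form the Lagrangian:
  L(x, lambda) = (1/2) x^T Q x + c^T x + lambda^T (A x - b)
Stationarity (grad_x L = 0): Q x + c + A^T lambda = 0.
Primal feasibility: A x = b.

This gives the KKT block system:
  [ Q   A^T ] [ x     ]   [-c ]
  [ A    0  ] [ lambda ] = [ b ]

Solving the linear system:
  x*      = (-0.8626, 0.2748, -0.0687)
  lambda* = (0.8893, 2.4084)
  f(x*)   = 0.3817

x* = (-0.8626, 0.2748, -0.0687), lambda* = (0.8893, 2.4084)


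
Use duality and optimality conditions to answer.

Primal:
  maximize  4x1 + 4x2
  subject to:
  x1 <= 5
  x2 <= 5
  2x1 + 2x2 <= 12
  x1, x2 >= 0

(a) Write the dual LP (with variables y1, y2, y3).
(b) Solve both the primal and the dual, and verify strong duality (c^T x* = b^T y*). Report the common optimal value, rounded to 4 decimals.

The standard primal-dual pair for 'max c^T x s.t. A x <= b, x >= 0' is:
  Dual:  min b^T y  s.t.  A^T y >= c,  y >= 0.

So the dual LP is:
  minimize  5y1 + 5y2 + 12y3
  subject to:
    y1 + 2y3 >= 4
    y2 + 2y3 >= 4
    y1, y2, y3 >= 0

Solving the primal: x* = (1, 5).
  primal value c^T x* = 24.
Solving the dual: y* = (0, 0, 2).
  dual value b^T y* = 24.
Strong duality: c^T x* = b^T y*. Confirmed.

24


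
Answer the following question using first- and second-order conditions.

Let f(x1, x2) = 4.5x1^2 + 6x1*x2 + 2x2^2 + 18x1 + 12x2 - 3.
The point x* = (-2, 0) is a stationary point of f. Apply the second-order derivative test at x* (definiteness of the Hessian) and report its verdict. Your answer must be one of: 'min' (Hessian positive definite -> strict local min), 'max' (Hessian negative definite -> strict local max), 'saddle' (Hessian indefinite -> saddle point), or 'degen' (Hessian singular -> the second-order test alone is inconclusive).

Compute the Hessian H = grad^2 f:
  H = [[9, 6], [6, 4]]
Verify stationarity: grad f(x*) = H x* + g = (0, 0).
Eigenvalues of H: 0, 13.
H has a zero eigenvalue (singular; positive semidefinite but not definite), so H is neither positive definite, negative definite, nor indefinite. The second-order test alone is inconclusive -> degen.
(Indeed, f is constant along the null direction of H through x*, so x* is not a strict local extremum.)

degen


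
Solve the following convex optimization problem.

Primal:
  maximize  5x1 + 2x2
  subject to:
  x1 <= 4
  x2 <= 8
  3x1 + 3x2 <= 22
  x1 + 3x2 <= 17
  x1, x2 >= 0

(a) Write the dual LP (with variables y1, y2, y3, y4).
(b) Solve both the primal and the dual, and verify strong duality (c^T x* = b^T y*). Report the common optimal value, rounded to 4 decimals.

The standard primal-dual pair for 'max c^T x s.t. A x <= b, x >= 0' is:
  Dual:  min b^T y  s.t.  A^T y >= c,  y >= 0.

So the dual LP is:
  minimize  4y1 + 8y2 + 22y3 + 17y4
  subject to:
    y1 + 3y3 + y4 >= 5
    y2 + 3y3 + 3y4 >= 2
    y1, y2, y3, y4 >= 0

Solving the primal: x* = (4, 3.3333).
  primal value c^T x* = 26.6667.
Solving the dual: y* = (3, 0, 0.6667, 0).
  dual value b^T y* = 26.6667.
Strong duality: c^T x* = b^T y*. Confirmed.

26.6667


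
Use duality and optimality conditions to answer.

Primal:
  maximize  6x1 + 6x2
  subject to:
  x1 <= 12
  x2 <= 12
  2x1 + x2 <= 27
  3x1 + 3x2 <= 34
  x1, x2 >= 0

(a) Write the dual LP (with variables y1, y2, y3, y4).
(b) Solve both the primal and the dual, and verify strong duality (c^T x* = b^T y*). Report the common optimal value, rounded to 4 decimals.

The standard primal-dual pair for 'max c^T x s.t. A x <= b, x >= 0' is:
  Dual:  min b^T y  s.t.  A^T y >= c,  y >= 0.

So the dual LP is:
  minimize  12y1 + 12y2 + 27y3 + 34y4
  subject to:
    y1 + 2y3 + 3y4 >= 6
    y2 + y3 + 3y4 >= 6
    y1, y2, y3, y4 >= 0

Solving the primal: x* = (11.3333, 0).
  primal value c^T x* = 68.
Solving the dual: y* = (0, 0, 0, 2).
  dual value b^T y* = 68.
Strong duality: c^T x* = b^T y*. Confirmed.

68


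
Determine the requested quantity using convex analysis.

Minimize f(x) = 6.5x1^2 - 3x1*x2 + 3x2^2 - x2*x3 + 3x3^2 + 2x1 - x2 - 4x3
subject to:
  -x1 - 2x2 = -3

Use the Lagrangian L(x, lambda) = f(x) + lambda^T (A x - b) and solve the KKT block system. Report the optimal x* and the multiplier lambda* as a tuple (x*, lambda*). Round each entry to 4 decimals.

Form the Lagrangian:
  L(x, lambda) = (1/2) x^T Q x + c^T x + lambda^T (A x - b)
Stationarity (grad_x L = 0): Q x + c + A^T lambda = 0.
Primal feasibility: A x = b.

This gives the KKT block system:
  [ Q   A^T ] [ x     ]   [-c ]
  [ A    0  ] [ lambda ] = [ b ]

Solving the linear system:
  x*      = (0.3461, 1.327, 0.8878)
  lambda* = (2.5179)
  f(x*)   = 1.6838

x* = (0.3461, 1.327, 0.8878), lambda* = (2.5179)


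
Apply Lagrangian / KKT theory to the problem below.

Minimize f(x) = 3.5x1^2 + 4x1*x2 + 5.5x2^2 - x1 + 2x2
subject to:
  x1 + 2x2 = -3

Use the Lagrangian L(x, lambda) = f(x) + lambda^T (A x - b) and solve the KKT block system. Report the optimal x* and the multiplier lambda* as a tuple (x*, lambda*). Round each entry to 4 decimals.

Form the Lagrangian:
  L(x, lambda) = (1/2) x^T Q x + c^T x + lambda^T (A x - b)
Stationarity (grad_x L = 0): Q x + c + A^T lambda = 0.
Primal feasibility: A x = b.

This gives the KKT block system:
  [ Q   A^T ] [ x     ]   [-c ]
  [ A    0  ] [ lambda ] = [ b ]

Solving the linear system:
  x*      = (-0.0435, -1.4783)
  lambda* = (7.2174)
  f(x*)   = 9.3696

x* = (-0.0435, -1.4783), lambda* = (7.2174)


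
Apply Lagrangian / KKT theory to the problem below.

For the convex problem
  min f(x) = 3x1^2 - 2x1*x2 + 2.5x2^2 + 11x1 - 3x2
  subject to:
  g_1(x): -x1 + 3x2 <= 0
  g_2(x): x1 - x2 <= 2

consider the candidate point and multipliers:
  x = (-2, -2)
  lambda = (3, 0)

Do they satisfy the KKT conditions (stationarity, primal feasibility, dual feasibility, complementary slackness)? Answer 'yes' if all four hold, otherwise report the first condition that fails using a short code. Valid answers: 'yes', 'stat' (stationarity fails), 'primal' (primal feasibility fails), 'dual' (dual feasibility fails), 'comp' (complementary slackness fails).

Gradient of f: grad f(x) = Q x + c = (3, -9)
Constraint values g_i(x) = a_i^T x - b_i:
  g_1((-2, -2)) = -4
  g_2((-2, -2)) = -2
Stationarity residual: grad f(x) + sum_i lambda_i a_i = (0, 0)
  -> stationarity OK
Primal feasibility (all g_i <= 0): OK
Dual feasibility (all lambda_i >= 0): OK
Complementary slackness (lambda_i * g_i(x) = 0 for all i): FAILS

Verdict: the first failing condition is complementary_slackness -> comp.

comp


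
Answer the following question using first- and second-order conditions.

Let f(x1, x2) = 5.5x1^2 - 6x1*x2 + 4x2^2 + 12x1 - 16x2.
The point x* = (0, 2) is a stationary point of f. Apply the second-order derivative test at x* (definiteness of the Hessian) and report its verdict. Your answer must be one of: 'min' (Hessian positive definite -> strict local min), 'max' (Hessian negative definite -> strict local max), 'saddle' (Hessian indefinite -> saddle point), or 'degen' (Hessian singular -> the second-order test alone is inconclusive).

Compute the Hessian H = grad^2 f:
  H = [[11, -6], [-6, 8]]
Verify stationarity: grad f(x*) = H x* + g = (0, 0).
Eigenvalues of H: 3.3153, 15.6847.
Both eigenvalues > 0, so H is positive definite -> x* is a strict local min.

min


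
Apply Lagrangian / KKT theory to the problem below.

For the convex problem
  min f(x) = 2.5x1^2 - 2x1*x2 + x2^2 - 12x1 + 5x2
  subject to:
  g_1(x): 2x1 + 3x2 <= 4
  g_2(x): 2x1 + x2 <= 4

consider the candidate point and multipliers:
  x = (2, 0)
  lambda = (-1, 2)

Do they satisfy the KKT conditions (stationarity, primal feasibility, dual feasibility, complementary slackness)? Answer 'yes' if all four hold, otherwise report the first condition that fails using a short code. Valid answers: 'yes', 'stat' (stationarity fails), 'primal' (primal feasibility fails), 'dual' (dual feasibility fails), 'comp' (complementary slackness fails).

Gradient of f: grad f(x) = Q x + c = (-2, 1)
Constraint values g_i(x) = a_i^T x - b_i:
  g_1((2, 0)) = 0
  g_2((2, 0)) = 0
Stationarity residual: grad f(x) + sum_i lambda_i a_i = (0, 0)
  -> stationarity OK
Primal feasibility (all g_i <= 0): OK
Dual feasibility (all lambda_i >= 0): FAILS
Complementary slackness (lambda_i * g_i(x) = 0 for all i): OK

Verdict: the first failing condition is dual_feasibility -> dual.

dual


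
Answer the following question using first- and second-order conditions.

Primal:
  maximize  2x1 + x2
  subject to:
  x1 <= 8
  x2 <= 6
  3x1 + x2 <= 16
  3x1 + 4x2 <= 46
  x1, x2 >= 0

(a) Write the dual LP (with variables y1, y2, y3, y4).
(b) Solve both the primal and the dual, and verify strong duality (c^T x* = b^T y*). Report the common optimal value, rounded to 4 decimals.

The standard primal-dual pair for 'max c^T x s.t. A x <= b, x >= 0' is:
  Dual:  min b^T y  s.t.  A^T y >= c,  y >= 0.

So the dual LP is:
  minimize  8y1 + 6y2 + 16y3 + 46y4
  subject to:
    y1 + 3y3 + 3y4 >= 2
    y2 + y3 + 4y4 >= 1
    y1, y2, y3, y4 >= 0

Solving the primal: x* = (3.3333, 6).
  primal value c^T x* = 12.6667.
Solving the dual: y* = (0, 0.3333, 0.6667, 0).
  dual value b^T y* = 12.6667.
Strong duality: c^T x* = b^T y*. Confirmed.

12.6667


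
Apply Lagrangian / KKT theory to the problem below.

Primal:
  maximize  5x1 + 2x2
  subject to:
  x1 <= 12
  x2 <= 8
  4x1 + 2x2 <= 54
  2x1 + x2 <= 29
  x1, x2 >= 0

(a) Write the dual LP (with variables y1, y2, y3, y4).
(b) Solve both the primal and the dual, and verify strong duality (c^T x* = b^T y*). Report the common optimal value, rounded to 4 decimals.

The standard primal-dual pair for 'max c^T x s.t. A x <= b, x >= 0' is:
  Dual:  min b^T y  s.t.  A^T y >= c,  y >= 0.

So the dual LP is:
  minimize  12y1 + 8y2 + 54y3 + 29y4
  subject to:
    y1 + 4y3 + 2y4 >= 5
    y2 + 2y3 + y4 >= 2
    y1, y2, y3, y4 >= 0

Solving the primal: x* = (12, 3).
  primal value c^T x* = 66.
Solving the dual: y* = (1, 0, 1, 0).
  dual value b^T y* = 66.
Strong duality: c^T x* = b^T y*. Confirmed.

66


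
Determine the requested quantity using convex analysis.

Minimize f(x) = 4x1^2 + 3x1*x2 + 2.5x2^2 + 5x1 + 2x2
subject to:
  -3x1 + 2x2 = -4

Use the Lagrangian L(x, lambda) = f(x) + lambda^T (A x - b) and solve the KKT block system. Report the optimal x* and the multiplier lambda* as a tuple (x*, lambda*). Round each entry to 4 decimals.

Form the Lagrangian:
  L(x, lambda) = (1/2) x^T Q x + c^T x + lambda^T (A x - b)
Stationarity (grad_x L = 0): Q x + c + A^T lambda = 0.
Primal feasibility: A x = b.

This gives the KKT block system:
  [ Q   A^T ] [ x     ]   [-c ]
  [ A    0  ] [ lambda ] = [ b ]

Solving the linear system:
  x*      = (0.4602, -1.3097)
  lambda* = (1.5841)
  f(x*)   = 3.0088

x* = (0.4602, -1.3097), lambda* = (1.5841)


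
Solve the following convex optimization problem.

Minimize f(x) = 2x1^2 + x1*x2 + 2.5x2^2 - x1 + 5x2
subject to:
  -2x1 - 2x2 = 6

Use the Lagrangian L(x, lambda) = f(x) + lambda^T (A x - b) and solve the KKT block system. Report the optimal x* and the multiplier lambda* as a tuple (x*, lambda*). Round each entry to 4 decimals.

Form the Lagrangian:
  L(x, lambda) = (1/2) x^T Q x + c^T x + lambda^T (A x - b)
Stationarity (grad_x L = 0): Q x + c + A^T lambda = 0.
Primal feasibility: A x = b.

This gives the KKT block system:
  [ Q   A^T ] [ x     ]   [-c ]
  [ A    0  ] [ lambda ] = [ b ]

Solving the linear system:
  x*      = (-0.8571, -2.1429)
  lambda* = (-3.2857)
  f(x*)   = 4.9286

x* = (-0.8571, -2.1429), lambda* = (-3.2857)


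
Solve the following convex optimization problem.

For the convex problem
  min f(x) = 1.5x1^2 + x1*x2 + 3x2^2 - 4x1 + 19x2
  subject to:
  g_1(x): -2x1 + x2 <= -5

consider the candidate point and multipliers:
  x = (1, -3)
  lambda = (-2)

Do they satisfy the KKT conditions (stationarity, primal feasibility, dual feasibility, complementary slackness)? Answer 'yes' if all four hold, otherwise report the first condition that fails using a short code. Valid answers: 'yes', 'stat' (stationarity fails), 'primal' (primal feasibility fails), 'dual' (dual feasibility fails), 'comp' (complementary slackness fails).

Gradient of f: grad f(x) = Q x + c = (-4, 2)
Constraint values g_i(x) = a_i^T x - b_i:
  g_1((1, -3)) = 0
Stationarity residual: grad f(x) + sum_i lambda_i a_i = (0, 0)
  -> stationarity OK
Primal feasibility (all g_i <= 0): OK
Dual feasibility (all lambda_i >= 0): FAILS
Complementary slackness (lambda_i * g_i(x) = 0 for all i): OK

Verdict: the first failing condition is dual_feasibility -> dual.

dual


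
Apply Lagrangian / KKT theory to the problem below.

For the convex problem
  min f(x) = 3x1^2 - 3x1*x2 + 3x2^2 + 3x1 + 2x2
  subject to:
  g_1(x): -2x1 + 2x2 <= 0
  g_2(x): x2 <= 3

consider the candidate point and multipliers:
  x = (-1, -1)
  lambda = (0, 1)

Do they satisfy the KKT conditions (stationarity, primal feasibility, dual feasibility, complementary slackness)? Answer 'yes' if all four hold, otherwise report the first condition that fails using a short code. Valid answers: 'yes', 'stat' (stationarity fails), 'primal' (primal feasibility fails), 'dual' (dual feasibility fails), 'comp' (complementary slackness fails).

Gradient of f: grad f(x) = Q x + c = (0, -1)
Constraint values g_i(x) = a_i^T x - b_i:
  g_1((-1, -1)) = 0
  g_2((-1, -1)) = -4
Stationarity residual: grad f(x) + sum_i lambda_i a_i = (0, 0)
  -> stationarity OK
Primal feasibility (all g_i <= 0): OK
Dual feasibility (all lambda_i >= 0): OK
Complementary slackness (lambda_i * g_i(x) = 0 for all i): FAILS

Verdict: the first failing condition is complementary_slackness -> comp.

comp


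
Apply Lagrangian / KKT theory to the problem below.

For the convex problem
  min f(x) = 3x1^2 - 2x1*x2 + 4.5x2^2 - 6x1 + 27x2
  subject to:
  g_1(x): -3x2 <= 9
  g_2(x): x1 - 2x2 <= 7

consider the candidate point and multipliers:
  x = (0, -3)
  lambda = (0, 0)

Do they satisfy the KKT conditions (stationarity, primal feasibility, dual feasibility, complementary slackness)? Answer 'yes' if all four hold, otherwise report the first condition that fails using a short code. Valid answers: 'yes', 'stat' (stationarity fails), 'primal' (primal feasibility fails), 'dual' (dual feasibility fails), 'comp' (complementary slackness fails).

Gradient of f: grad f(x) = Q x + c = (0, 0)
Constraint values g_i(x) = a_i^T x - b_i:
  g_1((0, -3)) = 0
  g_2((0, -3)) = -1
Stationarity residual: grad f(x) + sum_i lambda_i a_i = (0, 0)
  -> stationarity OK
Primal feasibility (all g_i <= 0): OK
Dual feasibility (all lambda_i >= 0): OK
Complementary slackness (lambda_i * g_i(x) = 0 for all i): OK

Verdict: yes, KKT holds.

yes


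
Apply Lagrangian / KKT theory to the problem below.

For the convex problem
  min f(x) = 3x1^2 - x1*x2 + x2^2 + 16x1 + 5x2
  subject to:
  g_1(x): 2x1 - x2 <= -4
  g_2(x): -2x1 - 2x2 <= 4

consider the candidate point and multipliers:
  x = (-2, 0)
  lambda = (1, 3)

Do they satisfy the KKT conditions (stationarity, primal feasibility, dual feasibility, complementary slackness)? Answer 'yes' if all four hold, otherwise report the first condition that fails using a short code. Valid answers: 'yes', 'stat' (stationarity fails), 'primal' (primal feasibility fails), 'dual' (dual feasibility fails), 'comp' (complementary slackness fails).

Gradient of f: grad f(x) = Q x + c = (4, 7)
Constraint values g_i(x) = a_i^T x - b_i:
  g_1((-2, 0)) = 0
  g_2((-2, 0)) = 0
Stationarity residual: grad f(x) + sum_i lambda_i a_i = (0, 0)
  -> stationarity OK
Primal feasibility (all g_i <= 0): OK
Dual feasibility (all lambda_i >= 0): OK
Complementary slackness (lambda_i * g_i(x) = 0 for all i): OK

Verdict: yes, KKT holds.

yes


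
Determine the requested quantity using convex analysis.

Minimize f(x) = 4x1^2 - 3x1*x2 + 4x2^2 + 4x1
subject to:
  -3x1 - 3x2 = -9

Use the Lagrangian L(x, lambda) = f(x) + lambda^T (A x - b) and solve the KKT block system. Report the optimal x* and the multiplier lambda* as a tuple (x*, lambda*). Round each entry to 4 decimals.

Form the Lagrangian:
  L(x, lambda) = (1/2) x^T Q x + c^T x + lambda^T (A x - b)
Stationarity (grad_x L = 0): Q x + c + A^T lambda = 0.
Primal feasibility: A x = b.

This gives the KKT block system:
  [ Q   A^T ] [ x     ]   [-c ]
  [ A    0  ] [ lambda ] = [ b ]

Solving the linear system:
  x*      = (1.3182, 1.6818)
  lambda* = (3.1667)
  f(x*)   = 16.8864

x* = (1.3182, 1.6818), lambda* = (3.1667)


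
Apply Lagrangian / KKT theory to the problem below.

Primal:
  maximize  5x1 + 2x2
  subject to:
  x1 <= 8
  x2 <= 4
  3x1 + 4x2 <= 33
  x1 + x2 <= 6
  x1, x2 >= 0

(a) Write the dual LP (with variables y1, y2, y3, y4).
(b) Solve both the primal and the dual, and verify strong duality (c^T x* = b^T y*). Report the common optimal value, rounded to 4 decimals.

The standard primal-dual pair for 'max c^T x s.t. A x <= b, x >= 0' is:
  Dual:  min b^T y  s.t.  A^T y >= c,  y >= 0.

So the dual LP is:
  minimize  8y1 + 4y2 + 33y3 + 6y4
  subject to:
    y1 + 3y3 + y4 >= 5
    y2 + 4y3 + y4 >= 2
    y1, y2, y3, y4 >= 0

Solving the primal: x* = (6, 0).
  primal value c^T x* = 30.
Solving the dual: y* = (0, 0, 0, 5).
  dual value b^T y* = 30.
Strong duality: c^T x* = b^T y*. Confirmed.

30


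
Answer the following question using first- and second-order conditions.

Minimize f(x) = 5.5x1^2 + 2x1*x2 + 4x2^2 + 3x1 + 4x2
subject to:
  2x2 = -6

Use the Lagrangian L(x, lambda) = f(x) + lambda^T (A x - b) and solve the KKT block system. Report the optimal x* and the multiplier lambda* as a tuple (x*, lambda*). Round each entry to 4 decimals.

Form the Lagrangian:
  L(x, lambda) = (1/2) x^T Q x + c^T x + lambda^T (A x - b)
Stationarity (grad_x L = 0): Q x + c + A^T lambda = 0.
Primal feasibility: A x = b.

This gives the KKT block system:
  [ Q   A^T ] [ x     ]   [-c ]
  [ A    0  ] [ lambda ] = [ b ]

Solving the linear system:
  x*      = (0.2727, -3)
  lambda* = (9.7273)
  f(x*)   = 23.5909

x* = (0.2727, -3), lambda* = (9.7273)


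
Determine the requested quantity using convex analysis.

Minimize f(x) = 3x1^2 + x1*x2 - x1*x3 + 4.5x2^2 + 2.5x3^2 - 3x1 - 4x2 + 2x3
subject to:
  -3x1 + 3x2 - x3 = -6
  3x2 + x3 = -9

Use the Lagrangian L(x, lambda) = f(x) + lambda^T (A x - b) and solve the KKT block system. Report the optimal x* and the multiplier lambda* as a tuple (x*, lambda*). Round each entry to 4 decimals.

Form the Lagrangian:
  L(x, lambda) = (1/2) x^T Q x + c^T x + lambda^T (A x - b)
Stationarity (grad_x L = 0): Q x + c + A^T lambda = 0.
Primal feasibility: A x = b.

This gives the KKT block system:
  [ Q   A^T ] [ x     ]   [-c ]
  [ A    0  ] [ lambda ] = [ b ]

Solving the linear system:
  x*      = (0.383, -2.3085, -2.0745)
  lambda* = (-0.3121, 8.4433)
  f(x*)   = 39.0266

x* = (0.383, -2.3085, -2.0745), lambda* = (-0.3121, 8.4433)


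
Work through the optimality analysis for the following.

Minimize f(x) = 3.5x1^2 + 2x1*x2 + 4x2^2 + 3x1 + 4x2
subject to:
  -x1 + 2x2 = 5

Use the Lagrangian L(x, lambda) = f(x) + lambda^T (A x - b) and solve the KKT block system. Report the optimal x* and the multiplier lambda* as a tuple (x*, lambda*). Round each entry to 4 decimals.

Form the Lagrangian:
  L(x, lambda) = (1/2) x^T Q x + c^T x + lambda^T (A x - b)
Stationarity (grad_x L = 0): Q x + c + A^T lambda = 0.
Primal feasibility: A x = b.

This gives the KKT block system:
  [ Q   A^T ] [ x     ]   [-c ]
  [ A    0  ] [ lambda ] = [ b ]

Solving the linear system:
  x*      = (-1.8182, 1.5909)
  lambda* = (-6.5455)
  f(x*)   = 16.8182

x* = (-1.8182, 1.5909), lambda* = (-6.5455)


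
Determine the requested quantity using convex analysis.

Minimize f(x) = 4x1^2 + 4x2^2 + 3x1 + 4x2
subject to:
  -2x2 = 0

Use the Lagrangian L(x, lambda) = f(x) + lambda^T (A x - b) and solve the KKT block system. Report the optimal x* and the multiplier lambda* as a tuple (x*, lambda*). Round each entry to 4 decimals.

Form the Lagrangian:
  L(x, lambda) = (1/2) x^T Q x + c^T x + lambda^T (A x - b)
Stationarity (grad_x L = 0): Q x + c + A^T lambda = 0.
Primal feasibility: A x = b.

This gives the KKT block system:
  [ Q   A^T ] [ x     ]   [-c ]
  [ A    0  ] [ lambda ] = [ b ]

Solving the linear system:
  x*      = (-0.375, 0)
  lambda* = (2)
  f(x*)   = -0.5625

x* = (-0.375, 0), lambda* = (2)


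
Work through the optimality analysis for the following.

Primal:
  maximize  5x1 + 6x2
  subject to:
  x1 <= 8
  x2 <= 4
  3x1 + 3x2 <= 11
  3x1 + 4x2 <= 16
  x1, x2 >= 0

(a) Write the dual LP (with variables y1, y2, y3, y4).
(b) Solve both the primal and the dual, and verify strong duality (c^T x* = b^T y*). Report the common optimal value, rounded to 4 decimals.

The standard primal-dual pair for 'max c^T x s.t. A x <= b, x >= 0' is:
  Dual:  min b^T y  s.t.  A^T y >= c,  y >= 0.

So the dual LP is:
  minimize  8y1 + 4y2 + 11y3 + 16y4
  subject to:
    y1 + 3y3 + 3y4 >= 5
    y2 + 3y3 + 4y4 >= 6
    y1, y2, y3, y4 >= 0

Solving the primal: x* = (0, 3.6667).
  primal value c^T x* = 22.
Solving the dual: y* = (0, 0, 2, 0).
  dual value b^T y* = 22.
Strong duality: c^T x* = b^T y*. Confirmed.

22


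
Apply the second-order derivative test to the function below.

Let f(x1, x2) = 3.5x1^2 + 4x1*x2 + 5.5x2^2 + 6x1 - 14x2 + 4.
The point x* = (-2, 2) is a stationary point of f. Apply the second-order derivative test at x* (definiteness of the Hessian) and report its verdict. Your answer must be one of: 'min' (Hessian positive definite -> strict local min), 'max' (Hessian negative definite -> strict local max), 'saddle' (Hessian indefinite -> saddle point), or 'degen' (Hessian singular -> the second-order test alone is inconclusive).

Compute the Hessian H = grad^2 f:
  H = [[7, 4], [4, 11]]
Verify stationarity: grad f(x*) = H x* + g = (0, 0).
Eigenvalues of H: 4.5279, 13.4721.
Both eigenvalues > 0, so H is positive definite -> x* is a strict local min.

min


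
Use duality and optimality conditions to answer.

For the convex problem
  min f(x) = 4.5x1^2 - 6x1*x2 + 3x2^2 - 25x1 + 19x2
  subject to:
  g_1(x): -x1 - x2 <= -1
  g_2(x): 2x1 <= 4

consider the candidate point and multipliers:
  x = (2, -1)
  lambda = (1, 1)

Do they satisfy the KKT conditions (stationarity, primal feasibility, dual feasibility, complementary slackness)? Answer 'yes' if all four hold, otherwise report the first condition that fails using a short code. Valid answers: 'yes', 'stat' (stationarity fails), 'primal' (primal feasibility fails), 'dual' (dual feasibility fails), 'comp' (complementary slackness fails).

Gradient of f: grad f(x) = Q x + c = (-1, 1)
Constraint values g_i(x) = a_i^T x - b_i:
  g_1((2, -1)) = 0
  g_2((2, -1)) = 0
Stationarity residual: grad f(x) + sum_i lambda_i a_i = (0, 0)
  -> stationarity OK
Primal feasibility (all g_i <= 0): OK
Dual feasibility (all lambda_i >= 0): OK
Complementary slackness (lambda_i * g_i(x) = 0 for all i): OK

Verdict: yes, KKT holds.

yes


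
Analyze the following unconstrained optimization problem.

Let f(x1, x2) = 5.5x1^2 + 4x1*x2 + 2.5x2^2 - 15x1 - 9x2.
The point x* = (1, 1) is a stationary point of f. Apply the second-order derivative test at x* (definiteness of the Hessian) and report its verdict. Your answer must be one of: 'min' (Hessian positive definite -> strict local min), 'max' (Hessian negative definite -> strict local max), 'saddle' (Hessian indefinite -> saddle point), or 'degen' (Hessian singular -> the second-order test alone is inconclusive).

Compute the Hessian H = grad^2 f:
  H = [[11, 4], [4, 5]]
Verify stationarity: grad f(x*) = H x* + g = (0, 0).
Eigenvalues of H: 3, 13.
Both eigenvalues > 0, so H is positive definite -> x* is a strict local min.

min


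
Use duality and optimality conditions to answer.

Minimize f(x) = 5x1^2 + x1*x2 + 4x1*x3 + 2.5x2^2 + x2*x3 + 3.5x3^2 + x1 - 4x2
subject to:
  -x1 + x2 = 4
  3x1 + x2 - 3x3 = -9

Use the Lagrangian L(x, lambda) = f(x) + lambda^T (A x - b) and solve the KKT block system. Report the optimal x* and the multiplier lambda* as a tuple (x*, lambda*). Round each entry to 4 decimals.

Form the Lagrangian:
  L(x, lambda) = (1/2) x^T Q x + c^T x + lambda^T (A x - b)
Stationarity (grad_x L = 0): Q x + c + A^T lambda = 0.
Primal feasibility: A x = b.

This gives the KKT block system:
  [ Q   A^T ] [ x     ]   [-c ]
  [ A    0  ] [ lambda ] = [ b ]

Solving the linear system:
  x*      = (-2.0675, 1.9325, 1.5766)
  lambda* = (-6.7377, 1.5662)
  f(x*)   = 15.6247

x* = (-2.0675, 1.9325, 1.5766), lambda* = (-6.7377, 1.5662)


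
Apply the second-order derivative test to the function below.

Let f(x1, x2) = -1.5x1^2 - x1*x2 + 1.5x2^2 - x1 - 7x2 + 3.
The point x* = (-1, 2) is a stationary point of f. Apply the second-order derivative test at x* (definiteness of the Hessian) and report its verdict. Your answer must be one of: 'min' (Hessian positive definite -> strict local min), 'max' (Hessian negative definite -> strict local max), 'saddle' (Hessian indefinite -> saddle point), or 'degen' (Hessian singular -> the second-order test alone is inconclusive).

Compute the Hessian H = grad^2 f:
  H = [[-3, -1], [-1, 3]]
Verify stationarity: grad f(x*) = H x* + g = (0, 0).
Eigenvalues of H: -3.1623, 3.1623.
Eigenvalues have mixed signs, so H is indefinite -> x* is a saddle point.

saddle


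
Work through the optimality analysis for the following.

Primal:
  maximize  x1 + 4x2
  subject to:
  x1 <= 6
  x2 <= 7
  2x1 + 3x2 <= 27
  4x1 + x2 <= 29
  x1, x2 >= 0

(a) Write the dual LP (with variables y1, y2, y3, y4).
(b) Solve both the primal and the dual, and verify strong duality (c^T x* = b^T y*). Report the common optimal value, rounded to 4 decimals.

The standard primal-dual pair for 'max c^T x s.t. A x <= b, x >= 0' is:
  Dual:  min b^T y  s.t.  A^T y >= c,  y >= 0.

So the dual LP is:
  minimize  6y1 + 7y2 + 27y3 + 29y4
  subject to:
    y1 + 2y3 + 4y4 >= 1
    y2 + 3y3 + y4 >= 4
    y1, y2, y3, y4 >= 0

Solving the primal: x* = (3, 7).
  primal value c^T x* = 31.
Solving the dual: y* = (0, 2.5, 0.5, 0).
  dual value b^T y* = 31.
Strong duality: c^T x* = b^T y*. Confirmed.

31


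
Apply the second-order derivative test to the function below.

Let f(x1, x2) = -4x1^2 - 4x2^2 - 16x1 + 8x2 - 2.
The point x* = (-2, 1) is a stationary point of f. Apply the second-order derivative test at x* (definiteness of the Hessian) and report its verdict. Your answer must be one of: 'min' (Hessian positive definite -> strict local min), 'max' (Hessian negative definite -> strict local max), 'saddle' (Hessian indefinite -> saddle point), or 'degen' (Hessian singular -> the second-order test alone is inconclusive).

Compute the Hessian H = grad^2 f:
  H = [[-8, 0], [0, -8]]
Verify stationarity: grad f(x*) = H x* + g = (0, 0).
Eigenvalues of H: -8, -8.
Both eigenvalues < 0, so H is negative definite -> x* is a strict local max.

max


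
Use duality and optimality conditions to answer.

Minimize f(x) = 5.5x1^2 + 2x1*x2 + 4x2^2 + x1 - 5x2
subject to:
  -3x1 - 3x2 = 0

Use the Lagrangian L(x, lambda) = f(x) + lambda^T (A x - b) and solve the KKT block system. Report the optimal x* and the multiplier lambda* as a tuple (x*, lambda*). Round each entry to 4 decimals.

Form the Lagrangian:
  L(x, lambda) = (1/2) x^T Q x + c^T x + lambda^T (A x - b)
Stationarity (grad_x L = 0): Q x + c + A^T lambda = 0.
Primal feasibility: A x = b.

This gives the KKT block system:
  [ Q   A^T ] [ x     ]   [-c ]
  [ A    0  ] [ lambda ] = [ b ]

Solving the linear system:
  x*      = (-0.4, 0.4)
  lambda* = (-0.8667)
  f(x*)   = -1.2

x* = (-0.4, 0.4), lambda* = (-0.8667)


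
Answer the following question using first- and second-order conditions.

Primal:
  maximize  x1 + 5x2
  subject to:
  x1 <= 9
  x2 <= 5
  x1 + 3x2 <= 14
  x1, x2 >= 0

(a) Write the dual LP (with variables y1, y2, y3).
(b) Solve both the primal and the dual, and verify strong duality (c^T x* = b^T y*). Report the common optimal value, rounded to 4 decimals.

The standard primal-dual pair for 'max c^T x s.t. A x <= b, x >= 0' is:
  Dual:  min b^T y  s.t.  A^T y >= c,  y >= 0.

So the dual LP is:
  minimize  9y1 + 5y2 + 14y3
  subject to:
    y1 + y3 >= 1
    y2 + 3y3 >= 5
    y1, y2, y3 >= 0

Solving the primal: x* = (0, 4.6667).
  primal value c^T x* = 23.3333.
Solving the dual: y* = (0, 0, 1.6667).
  dual value b^T y* = 23.3333.
Strong duality: c^T x* = b^T y*. Confirmed.

23.3333


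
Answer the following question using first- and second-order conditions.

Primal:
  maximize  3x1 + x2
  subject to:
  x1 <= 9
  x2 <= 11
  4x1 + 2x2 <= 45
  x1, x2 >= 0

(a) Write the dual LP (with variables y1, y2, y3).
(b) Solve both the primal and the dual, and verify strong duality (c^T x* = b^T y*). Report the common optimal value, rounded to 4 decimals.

The standard primal-dual pair for 'max c^T x s.t. A x <= b, x >= 0' is:
  Dual:  min b^T y  s.t.  A^T y >= c,  y >= 0.

So the dual LP is:
  minimize  9y1 + 11y2 + 45y3
  subject to:
    y1 + 4y3 >= 3
    y2 + 2y3 >= 1
    y1, y2, y3 >= 0

Solving the primal: x* = (9, 4.5).
  primal value c^T x* = 31.5.
Solving the dual: y* = (1, 0, 0.5).
  dual value b^T y* = 31.5.
Strong duality: c^T x* = b^T y*. Confirmed.

31.5


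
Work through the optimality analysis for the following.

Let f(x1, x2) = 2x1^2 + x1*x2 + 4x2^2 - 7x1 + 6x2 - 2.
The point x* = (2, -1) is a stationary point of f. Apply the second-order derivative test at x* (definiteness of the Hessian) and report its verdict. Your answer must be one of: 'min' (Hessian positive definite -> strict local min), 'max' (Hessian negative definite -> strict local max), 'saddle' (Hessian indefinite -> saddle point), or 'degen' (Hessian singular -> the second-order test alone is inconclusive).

Compute the Hessian H = grad^2 f:
  H = [[4, 1], [1, 8]]
Verify stationarity: grad f(x*) = H x* + g = (0, 0).
Eigenvalues of H: 3.7639, 8.2361.
Both eigenvalues > 0, so H is positive definite -> x* is a strict local min.

min


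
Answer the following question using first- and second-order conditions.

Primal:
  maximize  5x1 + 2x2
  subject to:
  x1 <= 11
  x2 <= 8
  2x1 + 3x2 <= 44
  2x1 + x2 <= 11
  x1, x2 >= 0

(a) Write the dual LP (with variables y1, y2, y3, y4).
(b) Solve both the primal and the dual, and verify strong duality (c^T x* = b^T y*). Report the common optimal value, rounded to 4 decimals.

The standard primal-dual pair for 'max c^T x s.t. A x <= b, x >= 0' is:
  Dual:  min b^T y  s.t.  A^T y >= c,  y >= 0.

So the dual LP is:
  minimize  11y1 + 8y2 + 44y3 + 11y4
  subject to:
    y1 + 2y3 + 2y4 >= 5
    y2 + 3y3 + y4 >= 2
    y1, y2, y3, y4 >= 0

Solving the primal: x* = (5.5, 0).
  primal value c^T x* = 27.5.
Solving the dual: y* = (0, 0, 0, 2.5).
  dual value b^T y* = 27.5.
Strong duality: c^T x* = b^T y*. Confirmed.

27.5


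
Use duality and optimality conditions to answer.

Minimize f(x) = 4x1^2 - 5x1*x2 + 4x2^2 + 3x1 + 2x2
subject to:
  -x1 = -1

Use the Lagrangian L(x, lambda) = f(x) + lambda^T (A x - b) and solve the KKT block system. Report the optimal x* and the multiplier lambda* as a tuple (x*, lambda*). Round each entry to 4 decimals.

Form the Lagrangian:
  L(x, lambda) = (1/2) x^T Q x + c^T x + lambda^T (A x - b)
Stationarity (grad_x L = 0): Q x + c + A^T lambda = 0.
Primal feasibility: A x = b.

This gives the KKT block system:
  [ Q   A^T ] [ x     ]   [-c ]
  [ A    0  ] [ lambda ] = [ b ]

Solving the linear system:
  x*      = (1, 0.375)
  lambda* = (9.125)
  f(x*)   = 6.4375

x* = (1, 0.375), lambda* = (9.125)


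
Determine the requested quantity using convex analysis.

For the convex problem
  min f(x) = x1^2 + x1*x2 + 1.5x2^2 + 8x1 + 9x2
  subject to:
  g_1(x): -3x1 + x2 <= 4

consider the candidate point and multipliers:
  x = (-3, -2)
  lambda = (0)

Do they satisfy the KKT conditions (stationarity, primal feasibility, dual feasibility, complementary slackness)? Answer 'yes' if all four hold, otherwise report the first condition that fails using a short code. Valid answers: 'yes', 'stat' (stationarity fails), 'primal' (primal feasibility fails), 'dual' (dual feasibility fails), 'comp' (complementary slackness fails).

Gradient of f: grad f(x) = Q x + c = (0, 0)
Constraint values g_i(x) = a_i^T x - b_i:
  g_1((-3, -2)) = 3
Stationarity residual: grad f(x) + sum_i lambda_i a_i = (0, 0)
  -> stationarity OK
Primal feasibility (all g_i <= 0): FAILS
Dual feasibility (all lambda_i >= 0): OK
Complementary slackness (lambda_i * g_i(x) = 0 for all i): OK

Verdict: the first failing condition is primal_feasibility -> primal.

primal


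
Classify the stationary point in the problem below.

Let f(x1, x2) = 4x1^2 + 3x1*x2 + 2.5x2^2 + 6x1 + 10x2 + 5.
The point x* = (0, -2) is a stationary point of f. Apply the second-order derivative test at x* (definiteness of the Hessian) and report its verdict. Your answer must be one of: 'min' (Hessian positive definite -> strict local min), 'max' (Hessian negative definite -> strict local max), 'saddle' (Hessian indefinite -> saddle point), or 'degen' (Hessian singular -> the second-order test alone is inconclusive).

Compute the Hessian H = grad^2 f:
  H = [[8, 3], [3, 5]]
Verify stationarity: grad f(x*) = H x* + g = (0, 0).
Eigenvalues of H: 3.1459, 9.8541.
Both eigenvalues > 0, so H is positive definite -> x* is a strict local min.

min


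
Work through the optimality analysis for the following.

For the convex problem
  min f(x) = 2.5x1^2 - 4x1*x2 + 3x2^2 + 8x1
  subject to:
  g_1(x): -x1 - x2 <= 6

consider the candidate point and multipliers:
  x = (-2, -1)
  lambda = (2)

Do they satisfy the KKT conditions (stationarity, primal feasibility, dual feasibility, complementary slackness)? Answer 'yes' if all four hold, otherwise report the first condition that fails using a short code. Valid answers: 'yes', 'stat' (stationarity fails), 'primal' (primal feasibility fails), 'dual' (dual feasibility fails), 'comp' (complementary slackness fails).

Gradient of f: grad f(x) = Q x + c = (2, 2)
Constraint values g_i(x) = a_i^T x - b_i:
  g_1((-2, -1)) = -3
Stationarity residual: grad f(x) + sum_i lambda_i a_i = (0, 0)
  -> stationarity OK
Primal feasibility (all g_i <= 0): OK
Dual feasibility (all lambda_i >= 0): OK
Complementary slackness (lambda_i * g_i(x) = 0 for all i): FAILS

Verdict: the first failing condition is complementary_slackness -> comp.

comp


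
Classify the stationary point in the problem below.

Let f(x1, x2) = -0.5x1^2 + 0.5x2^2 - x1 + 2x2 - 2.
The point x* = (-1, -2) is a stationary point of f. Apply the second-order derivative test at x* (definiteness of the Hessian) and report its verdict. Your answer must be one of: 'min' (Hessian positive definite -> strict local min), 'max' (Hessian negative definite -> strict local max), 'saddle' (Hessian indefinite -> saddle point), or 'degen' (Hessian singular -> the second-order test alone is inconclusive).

Compute the Hessian H = grad^2 f:
  H = [[-1, 0], [0, 1]]
Verify stationarity: grad f(x*) = H x* + g = (0, 0).
Eigenvalues of H: -1, 1.
Eigenvalues have mixed signs, so H is indefinite -> x* is a saddle point.

saddle


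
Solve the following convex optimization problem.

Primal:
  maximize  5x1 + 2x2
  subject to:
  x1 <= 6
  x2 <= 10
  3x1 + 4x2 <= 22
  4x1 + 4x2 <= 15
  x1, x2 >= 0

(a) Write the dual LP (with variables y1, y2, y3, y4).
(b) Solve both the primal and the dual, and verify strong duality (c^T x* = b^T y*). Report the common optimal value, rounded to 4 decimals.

The standard primal-dual pair for 'max c^T x s.t. A x <= b, x >= 0' is:
  Dual:  min b^T y  s.t.  A^T y >= c,  y >= 0.

So the dual LP is:
  minimize  6y1 + 10y2 + 22y3 + 15y4
  subject to:
    y1 + 3y3 + 4y4 >= 5
    y2 + 4y3 + 4y4 >= 2
    y1, y2, y3, y4 >= 0

Solving the primal: x* = (3.75, 0).
  primal value c^T x* = 18.75.
Solving the dual: y* = (0, 0, 0, 1.25).
  dual value b^T y* = 18.75.
Strong duality: c^T x* = b^T y*. Confirmed.

18.75


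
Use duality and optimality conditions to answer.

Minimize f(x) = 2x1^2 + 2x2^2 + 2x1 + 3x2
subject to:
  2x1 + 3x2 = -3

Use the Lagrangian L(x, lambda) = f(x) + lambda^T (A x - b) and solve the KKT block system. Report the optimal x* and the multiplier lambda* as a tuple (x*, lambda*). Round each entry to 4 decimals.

Form the Lagrangian:
  L(x, lambda) = (1/2) x^T Q x + c^T x + lambda^T (A x - b)
Stationarity (grad_x L = 0): Q x + c + A^T lambda = 0.
Primal feasibility: A x = b.

This gives the KKT block system:
  [ Q   A^T ] [ x     ]   [-c ]
  [ A    0  ] [ lambda ] = [ b ]

Solving the linear system:
  x*      = (-0.4615, -0.6923)
  lambda* = (-0.0769)
  f(x*)   = -1.6154

x* = (-0.4615, -0.6923), lambda* = (-0.0769)


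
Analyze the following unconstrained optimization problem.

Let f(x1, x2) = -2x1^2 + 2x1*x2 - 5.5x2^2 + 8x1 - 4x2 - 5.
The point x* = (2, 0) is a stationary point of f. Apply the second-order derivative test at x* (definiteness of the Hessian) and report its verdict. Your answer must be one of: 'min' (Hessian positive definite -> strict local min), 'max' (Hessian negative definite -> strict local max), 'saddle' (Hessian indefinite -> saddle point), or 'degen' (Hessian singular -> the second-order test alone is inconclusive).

Compute the Hessian H = grad^2 f:
  H = [[-4, 2], [2, -11]]
Verify stationarity: grad f(x*) = H x* + g = (0, 0).
Eigenvalues of H: -11.5311, -3.4689.
Both eigenvalues < 0, so H is negative definite -> x* is a strict local max.

max


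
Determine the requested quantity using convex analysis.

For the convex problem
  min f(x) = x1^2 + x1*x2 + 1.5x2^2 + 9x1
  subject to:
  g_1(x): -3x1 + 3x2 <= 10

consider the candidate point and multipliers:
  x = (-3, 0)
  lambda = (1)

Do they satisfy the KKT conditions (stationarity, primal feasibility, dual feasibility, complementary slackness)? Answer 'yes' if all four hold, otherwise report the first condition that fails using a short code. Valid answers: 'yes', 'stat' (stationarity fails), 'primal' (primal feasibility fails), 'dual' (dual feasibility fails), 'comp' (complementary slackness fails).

Gradient of f: grad f(x) = Q x + c = (3, -3)
Constraint values g_i(x) = a_i^T x - b_i:
  g_1((-3, 0)) = -1
Stationarity residual: grad f(x) + sum_i lambda_i a_i = (0, 0)
  -> stationarity OK
Primal feasibility (all g_i <= 0): OK
Dual feasibility (all lambda_i >= 0): OK
Complementary slackness (lambda_i * g_i(x) = 0 for all i): FAILS

Verdict: the first failing condition is complementary_slackness -> comp.

comp
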